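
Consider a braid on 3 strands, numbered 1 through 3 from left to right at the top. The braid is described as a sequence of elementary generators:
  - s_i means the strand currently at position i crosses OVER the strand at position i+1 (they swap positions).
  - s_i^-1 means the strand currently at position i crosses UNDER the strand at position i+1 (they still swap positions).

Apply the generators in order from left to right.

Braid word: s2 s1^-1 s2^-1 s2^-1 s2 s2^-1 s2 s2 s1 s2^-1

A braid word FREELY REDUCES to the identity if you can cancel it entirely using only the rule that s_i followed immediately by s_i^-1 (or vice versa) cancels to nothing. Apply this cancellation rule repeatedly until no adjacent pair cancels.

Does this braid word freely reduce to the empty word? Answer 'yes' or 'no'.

Gen 1 (s2): push. Stack: [s2]
Gen 2 (s1^-1): push. Stack: [s2 s1^-1]
Gen 3 (s2^-1): push. Stack: [s2 s1^-1 s2^-1]
Gen 4 (s2^-1): push. Stack: [s2 s1^-1 s2^-1 s2^-1]
Gen 5 (s2): cancels prior s2^-1. Stack: [s2 s1^-1 s2^-1]
Gen 6 (s2^-1): push. Stack: [s2 s1^-1 s2^-1 s2^-1]
Gen 7 (s2): cancels prior s2^-1. Stack: [s2 s1^-1 s2^-1]
Gen 8 (s2): cancels prior s2^-1. Stack: [s2 s1^-1]
Gen 9 (s1): cancels prior s1^-1. Stack: [s2]
Gen 10 (s2^-1): cancels prior s2. Stack: []
Reduced word: (empty)

Answer: yes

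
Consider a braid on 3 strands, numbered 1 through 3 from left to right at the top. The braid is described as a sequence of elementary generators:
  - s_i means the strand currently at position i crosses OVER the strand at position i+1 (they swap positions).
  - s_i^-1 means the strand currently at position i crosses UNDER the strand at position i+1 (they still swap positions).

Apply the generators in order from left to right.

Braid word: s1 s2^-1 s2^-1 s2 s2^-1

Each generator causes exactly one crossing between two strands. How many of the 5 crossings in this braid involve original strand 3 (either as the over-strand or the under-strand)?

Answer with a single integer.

Answer: 4

Derivation:
Gen 1: crossing 1x2. Involves strand 3? no. Count so far: 0
Gen 2: crossing 1x3. Involves strand 3? yes. Count so far: 1
Gen 3: crossing 3x1. Involves strand 3? yes. Count so far: 2
Gen 4: crossing 1x3. Involves strand 3? yes. Count so far: 3
Gen 5: crossing 3x1. Involves strand 3? yes. Count so far: 4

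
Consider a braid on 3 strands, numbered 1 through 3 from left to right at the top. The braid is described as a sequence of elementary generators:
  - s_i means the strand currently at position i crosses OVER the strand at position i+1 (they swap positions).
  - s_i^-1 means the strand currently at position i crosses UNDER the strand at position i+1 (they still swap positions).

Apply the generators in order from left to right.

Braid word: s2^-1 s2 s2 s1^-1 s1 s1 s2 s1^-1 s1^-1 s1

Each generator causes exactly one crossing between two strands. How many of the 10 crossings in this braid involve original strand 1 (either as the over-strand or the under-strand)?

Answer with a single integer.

Answer: 4

Derivation:
Gen 1: crossing 2x3. Involves strand 1? no. Count so far: 0
Gen 2: crossing 3x2. Involves strand 1? no. Count so far: 0
Gen 3: crossing 2x3. Involves strand 1? no. Count so far: 0
Gen 4: crossing 1x3. Involves strand 1? yes. Count so far: 1
Gen 5: crossing 3x1. Involves strand 1? yes. Count so far: 2
Gen 6: crossing 1x3. Involves strand 1? yes. Count so far: 3
Gen 7: crossing 1x2. Involves strand 1? yes. Count so far: 4
Gen 8: crossing 3x2. Involves strand 1? no. Count so far: 4
Gen 9: crossing 2x3. Involves strand 1? no. Count so far: 4
Gen 10: crossing 3x2. Involves strand 1? no. Count so far: 4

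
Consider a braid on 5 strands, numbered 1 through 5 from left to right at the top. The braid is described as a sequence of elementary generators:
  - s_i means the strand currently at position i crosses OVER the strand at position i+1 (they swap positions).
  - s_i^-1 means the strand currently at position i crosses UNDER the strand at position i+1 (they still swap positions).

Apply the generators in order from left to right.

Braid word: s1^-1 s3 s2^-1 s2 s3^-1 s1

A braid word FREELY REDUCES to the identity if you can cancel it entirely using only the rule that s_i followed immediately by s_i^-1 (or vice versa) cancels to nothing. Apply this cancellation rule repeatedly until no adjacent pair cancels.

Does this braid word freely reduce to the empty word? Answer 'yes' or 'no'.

Gen 1 (s1^-1): push. Stack: [s1^-1]
Gen 2 (s3): push. Stack: [s1^-1 s3]
Gen 3 (s2^-1): push. Stack: [s1^-1 s3 s2^-1]
Gen 4 (s2): cancels prior s2^-1. Stack: [s1^-1 s3]
Gen 5 (s3^-1): cancels prior s3. Stack: [s1^-1]
Gen 6 (s1): cancels prior s1^-1. Stack: []
Reduced word: (empty)

Answer: yes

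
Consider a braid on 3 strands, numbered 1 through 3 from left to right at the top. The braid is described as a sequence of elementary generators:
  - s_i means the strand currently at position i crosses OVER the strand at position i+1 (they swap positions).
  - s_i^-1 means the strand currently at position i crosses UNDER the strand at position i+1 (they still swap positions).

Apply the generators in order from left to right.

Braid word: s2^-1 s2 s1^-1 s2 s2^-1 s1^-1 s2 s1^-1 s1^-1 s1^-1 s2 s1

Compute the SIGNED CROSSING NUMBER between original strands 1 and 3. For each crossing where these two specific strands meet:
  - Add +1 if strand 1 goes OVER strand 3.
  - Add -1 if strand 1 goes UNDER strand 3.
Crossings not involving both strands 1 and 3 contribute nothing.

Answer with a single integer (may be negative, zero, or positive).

Answer: 1

Derivation:
Gen 1: crossing 2x3. Both 1&3? no. Sum: 0
Gen 2: crossing 3x2. Both 1&3? no. Sum: 0
Gen 3: crossing 1x2. Both 1&3? no. Sum: 0
Gen 4: 1 over 3. Both 1&3? yes. Contrib: +1. Sum: 1
Gen 5: 3 under 1. Both 1&3? yes. Contrib: +1. Sum: 2
Gen 6: crossing 2x1. Both 1&3? no. Sum: 2
Gen 7: crossing 2x3. Both 1&3? no. Sum: 2
Gen 8: 1 under 3. Both 1&3? yes. Contrib: -1. Sum: 1
Gen 9: 3 under 1. Both 1&3? yes. Contrib: +1. Sum: 2
Gen 10: 1 under 3. Both 1&3? yes. Contrib: -1. Sum: 1
Gen 11: crossing 1x2. Both 1&3? no. Sum: 1
Gen 12: crossing 3x2. Both 1&3? no. Sum: 1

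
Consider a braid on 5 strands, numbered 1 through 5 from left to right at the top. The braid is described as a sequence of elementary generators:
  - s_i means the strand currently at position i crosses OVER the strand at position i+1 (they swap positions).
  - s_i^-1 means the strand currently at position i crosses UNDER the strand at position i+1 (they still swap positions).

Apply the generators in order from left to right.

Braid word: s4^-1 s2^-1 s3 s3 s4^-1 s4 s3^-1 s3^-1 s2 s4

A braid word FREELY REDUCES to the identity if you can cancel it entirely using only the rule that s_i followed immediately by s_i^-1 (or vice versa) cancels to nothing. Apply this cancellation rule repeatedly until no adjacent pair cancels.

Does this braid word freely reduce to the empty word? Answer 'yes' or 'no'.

Gen 1 (s4^-1): push. Stack: [s4^-1]
Gen 2 (s2^-1): push. Stack: [s4^-1 s2^-1]
Gen 3 (s3): push. Stack: [s4^-1 s2^-1 s3]
Gen 4 (s3): push. Stack: [s4^-1 s2^-1 s3 s3]
Gen 5 (s4^-1): push. Stack: [s4^-1 s2^-1 s3 s3 s4^-1]
Gen 6 (s4): cancels prior s4^-1. Stack: [s4^-1 s2^-1 s3 s3]
Gen 7 (s3^-1): cancels prior s3. Stack: [s4^-1 s2^-1 s3]
Gen 8 (s3^-1): cancels prior s3. Stack: [s4^-1 s2^-1]
Gen 9 (s2): cancels prior s2^-1. Stack: [s4^-1]
Gen 10 (s4): cancels prior s4^-1. Stack: []
Reduced word: (empty)

Answer: yes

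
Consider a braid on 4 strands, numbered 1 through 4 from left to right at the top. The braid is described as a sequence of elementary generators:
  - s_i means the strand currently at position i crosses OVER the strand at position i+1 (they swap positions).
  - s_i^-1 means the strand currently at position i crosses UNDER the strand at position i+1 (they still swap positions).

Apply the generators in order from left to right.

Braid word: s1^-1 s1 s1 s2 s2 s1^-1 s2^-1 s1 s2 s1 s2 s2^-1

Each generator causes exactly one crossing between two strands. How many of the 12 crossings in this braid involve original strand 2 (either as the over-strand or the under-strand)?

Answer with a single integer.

Answer: 7

Derivation:
Gen 1: crossing 1x2. Involves strand 2? yes. Count so far: 1
Gen 2: crossing 2x1. Involves strand 2? yes. Count so far: 2
Gen 3: crossing 1x2. Involves strand 2? yes. Count so far: 3
Gen 4: crossing 1x3. Involves strand 2? no. Count so far: 3
Gen 5: crossing 3x1. Involves strand 2? no. Count so far: 3
Gen 6: crossing 2x1. Involves strand 2? yes. Count so far: 4
Gen 7: crossing 2x3. Involves strand 2? yes. Count so far: 5
Gen 8: crossing 1x3. Involves strand 2? no. Count so far: 5
Gen 9: crossing 1x2. Involves strand 2? yes. Count so far: 6
Gen 10: crossing 3x2. Involves strand 2? yes. Count so far: 7
Gen 11: crossing 3x1. Involves strand 2? no. Count so far: 7
Gen 12: crossing 1x3. Involves strand 2? no. Count so far: 7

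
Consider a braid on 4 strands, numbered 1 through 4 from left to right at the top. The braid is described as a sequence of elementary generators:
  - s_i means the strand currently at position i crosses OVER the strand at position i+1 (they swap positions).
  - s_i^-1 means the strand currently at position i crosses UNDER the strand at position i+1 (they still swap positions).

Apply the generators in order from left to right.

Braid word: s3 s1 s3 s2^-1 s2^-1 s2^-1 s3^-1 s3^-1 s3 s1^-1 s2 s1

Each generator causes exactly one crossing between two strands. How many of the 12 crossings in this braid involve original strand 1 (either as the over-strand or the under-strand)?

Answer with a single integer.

Gen 1: crossing 3x4. Involves strand 1? no. Count so far: 0
Gen 2: crossing 1x2. Involves strand 1? yes. Count so far: 1
Gen 3: crossing 4x3. Involves strand 1? no. Count so far: 1
Gen 4: crossing 1x3. Involves strand 1? yes. Count so far: 2
Gen 5: crossing 3x1. Involves strand 1? yes. Count so far: 3
Gen 6: crossing 1x3. Involves strand 1? yes. Count so far: 4
Gen 7: crossing 1x4. Involves strand 1? yes. Count so far: 5
Gen 8: crossing 4x1. Involves strand 1? yes. Count so far: 6
Gen 9: crossing 1x4. Involves strand 1? yes. Count so far: 7
Gen 10: crossing 2x3. Involves strand 1? no. Count so far: 7
Gen 11: crossing 2x4. Involves strand 1? no. Count so far: 7
Gen 12: crossing 3x4. Involves strand 1? no. Count so far: 7

Answer: 7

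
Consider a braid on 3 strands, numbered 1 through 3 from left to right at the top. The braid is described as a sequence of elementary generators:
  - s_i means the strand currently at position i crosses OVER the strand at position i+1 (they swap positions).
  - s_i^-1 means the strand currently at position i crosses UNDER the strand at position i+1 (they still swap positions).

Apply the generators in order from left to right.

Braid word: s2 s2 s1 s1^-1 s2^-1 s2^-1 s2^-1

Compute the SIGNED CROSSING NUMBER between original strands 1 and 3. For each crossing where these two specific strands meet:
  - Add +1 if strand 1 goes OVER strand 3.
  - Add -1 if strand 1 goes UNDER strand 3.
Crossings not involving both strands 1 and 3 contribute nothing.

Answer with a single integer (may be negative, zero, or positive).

Gen 1: crossing 2x3. Both 1&3? no. Sum: 0
Gen 2: crossing 3x2. Both 1&3? no. Sum: 0
Gen 3: crossing 1x2. Both 1&3? no. Sum: 0
Gen 4: crossing 2x1. Both 1&3? no. Sum: 0
Gen 5: crossing 2x3. Both 1&3? no. Sum: 0
Gen 6: crossing 3x2. Both 1&3? no. Sum: 0
Gen 7: crossing 2x3. Both 1&3? no. Sum: 0

Answer: 0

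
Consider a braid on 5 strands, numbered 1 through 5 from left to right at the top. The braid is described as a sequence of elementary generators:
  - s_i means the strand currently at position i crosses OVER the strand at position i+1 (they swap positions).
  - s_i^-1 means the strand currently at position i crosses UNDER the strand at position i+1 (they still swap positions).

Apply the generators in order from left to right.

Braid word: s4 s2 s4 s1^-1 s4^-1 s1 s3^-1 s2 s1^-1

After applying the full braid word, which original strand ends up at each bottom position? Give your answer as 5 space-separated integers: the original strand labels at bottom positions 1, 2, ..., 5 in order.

Answer: 5 1 3 2 4

Derivation:
Gen 1 (s4): strand 4 crosses over strand 5. Perm now: [1 2 3 5 4]
Gen 2 (s2): strand 2 crosses over strand 3. Perm now: [1 3 2 5 4]
Gen 3 (s4): strand 5 crosses over strand 4. Perm now: [1 3 2 4 5]
Gen 4 (s1^-1): strand 1 crosses under strand 3. Perm now: [3 1 2 4 5]
Gen 5 (s4^-1): strand 4 crosses under strand 5. Perm now: [3 1 2 5 4]
Gen 6 (s1): strand 3 crosses over strand 1. Perm now: [1 3 2 5 4]
Gen 7 (s3^-1): strand 2 crosses under strand 5. Perm now: [1 3 5 2 4]
Gen 8 (s2): strand 3 crosses over strand 5. Perm now: [1 5 3 2 4]
Gen 9 (s1^-1): strand 1 crosses under strand 5. Perm now: [5 1 3 2 4]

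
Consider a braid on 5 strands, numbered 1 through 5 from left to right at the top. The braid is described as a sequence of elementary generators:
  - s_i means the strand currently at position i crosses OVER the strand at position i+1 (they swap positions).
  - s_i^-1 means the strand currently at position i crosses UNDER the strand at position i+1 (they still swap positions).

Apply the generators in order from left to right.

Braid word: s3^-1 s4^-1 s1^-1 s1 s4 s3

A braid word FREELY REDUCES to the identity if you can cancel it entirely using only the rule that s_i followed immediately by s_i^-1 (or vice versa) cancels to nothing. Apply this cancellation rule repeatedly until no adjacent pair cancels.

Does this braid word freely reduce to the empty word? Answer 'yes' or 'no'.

Gen 1 (s3^-1): push. Stack: [s3^-1]
Gen 2 (s4^-1): push. Stack: [s3^-1 s4^-1]
Gen 3 (s1^-1): push. Stack: [s3^-1 s4^-1 s1^-1]
Gen 4 (s1): cancels prior s1^-1. Stack: [s3^-1 s4^-1]
Gen 5 (s4): cancels prior s4^-1. Stack: [s3^-1]
Gen 6 (s3): cancels prior s3^-1. Stack: []
Reduced word: (empty)

Answer: yes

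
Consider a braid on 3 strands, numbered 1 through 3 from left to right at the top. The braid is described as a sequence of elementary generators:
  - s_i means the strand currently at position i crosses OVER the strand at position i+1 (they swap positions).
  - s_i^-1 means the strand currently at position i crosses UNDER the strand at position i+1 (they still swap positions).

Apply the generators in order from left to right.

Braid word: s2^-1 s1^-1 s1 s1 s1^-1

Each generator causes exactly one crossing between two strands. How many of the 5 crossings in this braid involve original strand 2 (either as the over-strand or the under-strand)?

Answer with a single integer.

Gen 1: crossing 2x3. Involves strand 2? yes. Count so far: 1
Gen 2: crossing 1x3. Involves strand 2? no. Count so far: 1
Gen 3: crossing 3x1. Involves strand 2? no. Count so far: 1
Gen 4: crossing 1x3. Involves strand 2? no. Count so far: 1
Gen 5: crossing 3x1. Involves strand 2? no. Count so far: 1

Answer: 1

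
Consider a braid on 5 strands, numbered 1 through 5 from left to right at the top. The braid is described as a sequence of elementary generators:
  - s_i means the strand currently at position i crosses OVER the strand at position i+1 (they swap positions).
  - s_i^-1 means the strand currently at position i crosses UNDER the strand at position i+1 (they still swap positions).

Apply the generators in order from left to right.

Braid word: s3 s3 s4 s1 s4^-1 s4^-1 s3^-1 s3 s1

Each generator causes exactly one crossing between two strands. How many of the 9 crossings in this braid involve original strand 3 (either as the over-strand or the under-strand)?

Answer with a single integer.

Answer: 4

Derivation:
Gen 1: crossing 3x4. Involves strand 3? yes. Count so far: 1
Gen 2: crossing 4x3. Involves strand 3? yes. Count so far: 2
Gen 3: crossing 4x5. Involves strand 3? no. Count so far: 2
Gen 4: crossing 1x2. Involves strand 3? no. Count so far: 2
Gen 5: crossing 5x4. Involves strand 3? no. Count so far: 2
Gen 6: crossing 4x5. Involves strand 3? no. Count so far: 2
Gen 7: crossing 3x5. Involves strand 3? yes. Count so far: 3
Gen 8: crossing 5x3. Involves strand 3? yes. Count so far: 4
Gen 9: crossing 2x1. Involves strand 3? no. Count so far: 4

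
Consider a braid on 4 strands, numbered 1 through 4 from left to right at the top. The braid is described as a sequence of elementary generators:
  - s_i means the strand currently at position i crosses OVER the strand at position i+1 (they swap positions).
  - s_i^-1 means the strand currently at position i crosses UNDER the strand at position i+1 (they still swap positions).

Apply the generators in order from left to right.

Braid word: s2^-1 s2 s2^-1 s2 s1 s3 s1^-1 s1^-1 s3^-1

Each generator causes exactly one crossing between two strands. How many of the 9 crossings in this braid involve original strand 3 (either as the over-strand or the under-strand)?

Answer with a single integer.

Answer: 6

Derivation:
Gen 1: crossing 2x3. Involves strand 3? yes. Count so far: 1
Gen 2: crossing 3x2. Involves strand 3? yes. Count so far: 2
Gen 3: crossing 2x3. Involves strand 3? yes. Count so far: 3
Gen 4: crossing 3x2. Involves strand 3? yes. Count so far: 4
Gen 5: crossing 1x2. Involves strand 3? no. Count so far: 4
Gen 6: crossing 3x4. Involves strand 3? yes. Count so far: 5
Gen 7: crossing 2x1. Involves strand 3? no. Count so far: 5
Gen 8: crossing 1x2. Involves strand 3? no. Count so far: 5
Gen 9: crossing 4x3. Involves strand 3? yes. Count so far: 6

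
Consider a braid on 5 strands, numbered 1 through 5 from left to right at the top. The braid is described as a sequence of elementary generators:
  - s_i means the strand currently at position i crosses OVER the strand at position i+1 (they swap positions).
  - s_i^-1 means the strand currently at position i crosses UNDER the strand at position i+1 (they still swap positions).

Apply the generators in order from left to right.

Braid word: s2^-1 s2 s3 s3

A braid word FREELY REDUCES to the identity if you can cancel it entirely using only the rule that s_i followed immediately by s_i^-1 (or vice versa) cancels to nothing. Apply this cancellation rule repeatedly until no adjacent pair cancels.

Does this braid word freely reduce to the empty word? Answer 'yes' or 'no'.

Answer: no

Derivation:
Gen 1 (s2^-1): push. Stack: [s2^-1]
Gen 2 (s2): cancels prior s2^-1. Stack: []
Gen 3 (s3): push. Stack: [s3]
Gen 4 (s3): push. Stack: [s3 s3]
Reduced word: s3 s3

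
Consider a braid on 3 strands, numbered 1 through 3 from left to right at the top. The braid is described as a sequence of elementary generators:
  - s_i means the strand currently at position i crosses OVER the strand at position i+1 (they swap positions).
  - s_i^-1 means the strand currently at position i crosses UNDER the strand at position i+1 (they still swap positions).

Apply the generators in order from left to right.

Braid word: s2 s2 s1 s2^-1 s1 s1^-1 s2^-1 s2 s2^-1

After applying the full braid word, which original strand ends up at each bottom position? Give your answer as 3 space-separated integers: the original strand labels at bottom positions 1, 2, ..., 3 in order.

Answer: 2 1 3

Derivation:
Gen 1 (s2): strand 2 crosses over strand 3. Perm now: [1 3 2]
Gen 2 (s2): strand 3 crosses over strand 2. Perm now: [1 2 3]
Gen 3 (s1): strand 1 crosses over strand 2. Perm now: [2 1 3]
Gen 4 (s2^-1): strand 1 crosses under strand 3. Perm now: [2 3 1]
Gen 5 (s1): strand 2 crosses over strand 3. Perm now: [3 2 1]
Gen 6 (s1^-1): strand 3 crosses under strand 2. Perm now: [2 3 1]
Gen 7 (s2^-1): strand 3 crosses under strand 1. Perm now: [2 1 3]
Gen 8 (s2): strand 1 crosses over strand 3. Perm now: [2 3 1]
Gen 9 (s2^-1): strand 3 crosses under strand 1. Perm now: [2 1 3]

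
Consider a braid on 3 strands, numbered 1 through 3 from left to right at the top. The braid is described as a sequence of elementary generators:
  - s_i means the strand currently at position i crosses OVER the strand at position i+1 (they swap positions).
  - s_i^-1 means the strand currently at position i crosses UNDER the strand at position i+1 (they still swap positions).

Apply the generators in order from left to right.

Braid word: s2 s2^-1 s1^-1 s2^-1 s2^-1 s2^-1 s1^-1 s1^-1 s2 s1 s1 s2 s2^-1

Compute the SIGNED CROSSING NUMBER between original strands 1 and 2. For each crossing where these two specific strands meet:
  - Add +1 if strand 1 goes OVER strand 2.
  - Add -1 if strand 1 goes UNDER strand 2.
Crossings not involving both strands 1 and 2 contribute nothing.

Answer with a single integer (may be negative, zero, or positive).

Answer: -1

Derivation:
Gen 1: crossing 2x3. Both 1&2? no. Sum: 0
Gen 2: crossing 3x2. Both 1&2? no. Sum: 0
Gen 3: 1 under 2. Both 1&2? yes. Contrib: -1. Sum: -1
Gen 4: crossing 1x3. Both 1&2? no. Sum: -1
Gen 5: crossing 3x1. Both 1&2? no. Sum: -1
Gen 6: crossing 1x3. Both 1&2? no. Sum: -1
Gen 7: crossing 2x3. Both 1&2? no. Sum: -1
Gen 8: crossing 3x2. Both 1&2? no. Sum: -1
Gen 9: crossing 3x1. Both 1&2? no. Sum: -1
Gen 10: 2 over 1. Both 1&2? yes. Contrib: -1. Sum: -2
Gen 11: 1 over 2. Both 1&2? yes. Contrib: +1. Sum: -1
Gen 12: crossing 1x3. Both 1&2? no. Sum: -1
Gen 13: crossing 3x1. Both 1&2? no. Sum: -1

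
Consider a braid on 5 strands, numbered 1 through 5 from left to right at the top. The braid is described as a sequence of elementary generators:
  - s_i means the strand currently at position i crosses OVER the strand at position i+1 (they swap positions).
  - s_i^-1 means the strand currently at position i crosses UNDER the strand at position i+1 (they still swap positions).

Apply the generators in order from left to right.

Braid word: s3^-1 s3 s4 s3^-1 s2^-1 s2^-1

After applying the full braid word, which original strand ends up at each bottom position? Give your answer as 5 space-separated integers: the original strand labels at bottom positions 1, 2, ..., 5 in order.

Answer: 1 2 5 3 4

Derivation:
Gen 1 (s3^-1): strand 3 crosses under strand 4. Perm now: [1 2 4 3 5]
Gen 2 (s3): strand 4 crosses over strand 3. Perm now: [1 2 3 4 5]
Gen 3 (s4): strand 4 crosses over strand 5. Perm now: [1 2 3 5 4]
Gen 4 (s3^-1): strand 3 crosses under strand 5. Perm now: [1 2 5 3 4]
Gen 5 (s2^-1): strand 2 crosses under strand 5. Perm now: [1 5 2 3 4]
Gen 6 (s2^-1): strand 5 crosses under strand 2. Perm now: [1 2 5 3 4]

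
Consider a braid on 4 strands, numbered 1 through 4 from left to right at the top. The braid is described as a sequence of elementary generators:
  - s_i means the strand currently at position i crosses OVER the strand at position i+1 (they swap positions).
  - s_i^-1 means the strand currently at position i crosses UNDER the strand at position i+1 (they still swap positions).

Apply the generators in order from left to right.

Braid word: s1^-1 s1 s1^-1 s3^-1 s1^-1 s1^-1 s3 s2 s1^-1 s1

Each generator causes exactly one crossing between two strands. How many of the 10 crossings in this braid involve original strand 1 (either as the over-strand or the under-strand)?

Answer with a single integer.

Gen 1: crossing 1x2. Involves strand 1? yes. Count so far: 1
Gen 2: crossing 2x1. Involves strand 1? yes. Count so far: 2
Gen 3: crossing 1x2. Involves strand 1? yes. Count so far: 3
Gen 4: crossing 3x4. Involves strand 1? no. Count so far: 3
Gen 5: crossing 2x1. Involves strand 1? yes. Count so far: 4
Gen 6: crossing 1x2. Involves strand 1? yes. Count so far: 5
Gen 7: crossing 4x3. Involves strand 1? no. Count so far: 5
Gen 8: crossing 1x3. Involves strand 1? yes. Count so far: 6
Gen 9: crossing 2x3. Involves strand 1? no. Count so far: 6
Gen 10: crossing 3x2. Involves strand 1? no. Count so far: 6

Answer: 6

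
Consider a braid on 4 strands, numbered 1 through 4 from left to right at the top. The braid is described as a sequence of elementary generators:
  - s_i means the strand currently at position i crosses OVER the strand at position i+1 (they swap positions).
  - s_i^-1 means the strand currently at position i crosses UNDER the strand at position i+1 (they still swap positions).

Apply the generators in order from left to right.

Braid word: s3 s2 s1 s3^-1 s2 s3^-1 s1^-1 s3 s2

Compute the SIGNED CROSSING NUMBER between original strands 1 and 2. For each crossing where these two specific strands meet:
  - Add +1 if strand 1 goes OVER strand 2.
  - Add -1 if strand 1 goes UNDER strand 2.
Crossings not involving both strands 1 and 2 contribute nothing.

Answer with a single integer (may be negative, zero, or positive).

Answer: -2

Derivation:
Gen 1: crossing 3x4. Both 1&2? no. Sum: 0
Gen 2: crossing 2x4. Both 1&2? no. Sum: 0
Gen 3: crossing 1x4. Both 1&2? no. Sum: 0
Gen 4: crossing 2x3. Both 1&2? no. Sum: 0
Gen 5: crossing 1x3. Both 1&2? no. Sum: 0
Gen 6: 1 under 2. Both 1&2? yes. Contrib: -1. Sum: -1
Gen 7: crossing 4x3. Both 1&2? no. Sum: -1
Gen 8: 2 over 1. Both 1&2? yes. Contrib: -1. Sum: -2
Gen 9: crossing 4x1. Both 1&2? no. Sum: -2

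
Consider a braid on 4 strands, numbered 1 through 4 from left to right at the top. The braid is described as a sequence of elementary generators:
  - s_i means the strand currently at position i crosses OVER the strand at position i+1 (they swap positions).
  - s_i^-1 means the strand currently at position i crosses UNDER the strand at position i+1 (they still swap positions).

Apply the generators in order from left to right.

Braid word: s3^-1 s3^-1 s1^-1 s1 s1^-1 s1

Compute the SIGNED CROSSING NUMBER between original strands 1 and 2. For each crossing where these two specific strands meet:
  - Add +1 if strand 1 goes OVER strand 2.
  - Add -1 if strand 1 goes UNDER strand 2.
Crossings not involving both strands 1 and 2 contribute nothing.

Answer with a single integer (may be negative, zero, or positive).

Gen 1: crossing 3x4. Both 1&2? no. Sum: 0
Gen 2: crossing 4x3. Both 1&2? no. Sum: 0
Gen 3: 1 under 2. Both 1&2? yes. Contrib: -1. Sum: -1
Gen 4: 2 over 1. Both 1&2? yes. Contrib: -1. Sum: -2
Gen 5: 1 under 2. Both 1&2? yes. Contrib: -1. Sum: -3
Gen 6: 2 over 1. Both 1&2? yes. Contrib: -1. Sum: -4

Answer: -4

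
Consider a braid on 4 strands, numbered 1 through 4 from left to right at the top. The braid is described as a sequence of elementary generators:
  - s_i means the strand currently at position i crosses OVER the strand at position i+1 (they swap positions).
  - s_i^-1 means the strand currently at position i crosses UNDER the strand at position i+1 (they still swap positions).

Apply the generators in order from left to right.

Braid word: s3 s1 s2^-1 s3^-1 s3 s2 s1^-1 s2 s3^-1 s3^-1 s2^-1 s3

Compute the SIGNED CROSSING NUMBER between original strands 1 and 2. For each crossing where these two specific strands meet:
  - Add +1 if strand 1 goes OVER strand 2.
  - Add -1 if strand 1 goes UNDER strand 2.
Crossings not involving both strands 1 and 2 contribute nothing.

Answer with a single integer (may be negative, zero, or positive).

Answer: 2

Derivation:
Gen 1: crossing 3x4. Both 1&2? no. Sum: 0
Gen 2: 1 over 2. Both 1&2? yes. Contrib: +1. Sum: 1
Gen 3: crossing 1x4. Both 1&2? no. Sum: 1
Gen 4: crossing 1x3. Both 1&2? no. Sum: 1
Gen 5: crossing 3x1. Both 1&2? no. Sum: 1
Gen 6: crossing 4x1. Both 1&2? no. Sum: 1
Gen 7: 2 under 1. Both 1&2? yes. Contrib: +1. Sum: 2
Gen 8: crossing 2x4. Both 1&2? no. Sum: 2
Gen 9: crossing 2x3. Both 1&2? no. Sum: 2
Gen 10: crossing 3x2. Both 1&2? no. Sum: 2
Gen 11: crossing 4x2. Both 1&2? no. Sum: 2
Gen 12: crossing 4x3. Both 1&2? no. Sum: 2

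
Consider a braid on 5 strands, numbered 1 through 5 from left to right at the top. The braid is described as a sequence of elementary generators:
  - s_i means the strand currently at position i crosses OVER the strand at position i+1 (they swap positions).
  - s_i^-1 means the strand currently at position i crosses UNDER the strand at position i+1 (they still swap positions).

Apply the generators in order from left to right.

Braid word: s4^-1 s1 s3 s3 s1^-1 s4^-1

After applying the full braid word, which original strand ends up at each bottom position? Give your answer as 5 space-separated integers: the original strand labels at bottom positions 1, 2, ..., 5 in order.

Gen 1 (s4^-1): strand 4 crosses under strand 5. Perm now: [1 2 3 5 4]
Gen 2 (s1): strand 1 crosses over strand 2. Perm now: [2 1 3 5 4]
Gen 3 (s3): strand 3 crosses over strand 5. Perm now: [2 1 5 3 4]
Gen 4 (s3): strand 5 crosses over strand 3. Perm now: [2 1 3 5 4]
Gen 5 (s1^-1): strand 2 crosses under strand 1. Perm now: [1 2 3 5 4]
Gen 6 (s4^-1): strand 5 crosses under strand 4. Perm now: [1 2 3 4 5]

Answer: 1 2 3 4 5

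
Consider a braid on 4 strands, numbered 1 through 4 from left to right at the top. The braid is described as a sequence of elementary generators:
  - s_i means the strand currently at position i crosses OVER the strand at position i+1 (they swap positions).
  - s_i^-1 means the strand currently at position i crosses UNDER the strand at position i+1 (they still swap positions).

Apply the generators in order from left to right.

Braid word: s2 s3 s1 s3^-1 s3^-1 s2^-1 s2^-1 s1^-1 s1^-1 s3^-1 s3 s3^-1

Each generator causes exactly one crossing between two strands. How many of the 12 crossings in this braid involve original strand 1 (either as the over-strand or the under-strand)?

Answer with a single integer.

Answer: 5

Derivation:
Gen 1: crossing 2x3. Involves strand 1? no. Count so far: 0
Gen 2: crossing 2x4. Involves strand 1? no. Count so far: 0
Gen 3: crossing 1x3. Involves strand 1? yes. Count so far: 1
Gen 4: crossing 4x2. Involves strand 1? no. Count so far: 1
Gen 5: crossing 2x4. Involves strand 1? no. Count so far: 1
Gen 6: crossing 1x4. Involves strand 1? yes. Count so far: 2
Gen 7: crossing 4x1. Involves strand 1? yes. Count so far: 3
Gen 8: crossing 3x1. Involves strand 1? yes. Count so far: 4
Gen 9: crossing 1x3. Involves strand 1? yes. Count so far: 5
Gen 10: crossing 4x2. Involves strand 1? no. Count so far: 5
Gen 11: crossing 2x4. Involves strand 1? no. Count so far: 5
Gen 12: crossing 4x2. Involves strand 1? no. Count so far: 5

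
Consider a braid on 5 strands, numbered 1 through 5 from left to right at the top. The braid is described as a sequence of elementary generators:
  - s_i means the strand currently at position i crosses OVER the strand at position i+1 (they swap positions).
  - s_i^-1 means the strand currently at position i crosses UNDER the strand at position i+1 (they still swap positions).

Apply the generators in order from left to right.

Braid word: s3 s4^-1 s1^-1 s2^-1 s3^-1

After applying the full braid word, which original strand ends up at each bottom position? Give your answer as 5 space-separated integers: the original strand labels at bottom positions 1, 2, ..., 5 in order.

Gen 1 (s3): strand 3 crosses over strand 4. Perm now: [1 2 4 3 5]
Gen 2 (s4^-1): strand 3 crosses under strand 5. Perm now: [1 2 4 5 3]
Gen 3 (s1^-1): strand 1 crosses under strand 2. Perm now: [2 1 4 5 3]
Gen 4 (s2^-1): strand 1 crosses under strand 4. Perm now: [2 4 1 5 3]
Gen 5 (s3^-1): strand 1 crosses under strand 5. Perm now: [2 4 5 1 3]

Answer: 2 4 5 1 3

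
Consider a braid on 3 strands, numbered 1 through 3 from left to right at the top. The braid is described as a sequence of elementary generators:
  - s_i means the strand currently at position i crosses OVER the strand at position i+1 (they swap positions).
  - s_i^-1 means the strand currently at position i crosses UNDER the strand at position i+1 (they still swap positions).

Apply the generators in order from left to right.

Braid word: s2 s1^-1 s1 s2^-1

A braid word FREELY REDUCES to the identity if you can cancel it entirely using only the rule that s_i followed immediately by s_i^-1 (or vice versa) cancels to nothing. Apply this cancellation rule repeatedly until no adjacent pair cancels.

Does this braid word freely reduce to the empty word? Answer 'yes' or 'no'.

Gen 1 (s2): push. Stack: [s2]
Gen 2 (s1^-1): push. Stack: [s2 s1^-1]
Gen 3 (s1): cancels prior s1^-1. Stack: [s2]
Gen 4 (s2^-1): cancels prior s2. Stack: []
Reduced word: (empty)

Answer: yes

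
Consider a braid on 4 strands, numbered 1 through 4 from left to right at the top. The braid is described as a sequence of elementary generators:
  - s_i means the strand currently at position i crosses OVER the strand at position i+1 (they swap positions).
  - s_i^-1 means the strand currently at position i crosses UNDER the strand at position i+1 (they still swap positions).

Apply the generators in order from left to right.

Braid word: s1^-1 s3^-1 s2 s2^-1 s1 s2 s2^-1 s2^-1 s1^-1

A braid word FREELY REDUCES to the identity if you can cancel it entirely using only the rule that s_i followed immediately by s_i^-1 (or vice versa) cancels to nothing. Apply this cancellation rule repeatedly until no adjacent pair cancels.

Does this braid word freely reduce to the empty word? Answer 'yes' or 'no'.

Gen 1 (s1^-1): push. Stack: [s1^-1]
Gen 2 (s3^-1): push. Stack: [s1^-1 s3^-1]
Gen 3 (s2): push. Stack: [s1^-1 s3^-1 s2]
Gen 4 (s2^-1): cancels prior s2. Stack: [s1^-1 s3^-1]
Gen 5 (s1): push. Stack: [s1^-1 s3^-1 s1]
Gen 6 (s2): push. Stack: [s1^-1 s3^-1 s1 s2]
Gen 7 (s2^-1): cancels prior s2. Stack: [s1^-1 s3^-1 s1]
Gen 8 (s2^-1): push. Stack: [s1^-1 s3^-1 s1 s2^-1]
Gen 9 (s1^-1): push. Stack: [s1^-1 s3^-1 s1 s2^-1 s1^-1]
Reduced word: s1^-1 s3^-1 s1 s2^-1 s1^-1

Answer: no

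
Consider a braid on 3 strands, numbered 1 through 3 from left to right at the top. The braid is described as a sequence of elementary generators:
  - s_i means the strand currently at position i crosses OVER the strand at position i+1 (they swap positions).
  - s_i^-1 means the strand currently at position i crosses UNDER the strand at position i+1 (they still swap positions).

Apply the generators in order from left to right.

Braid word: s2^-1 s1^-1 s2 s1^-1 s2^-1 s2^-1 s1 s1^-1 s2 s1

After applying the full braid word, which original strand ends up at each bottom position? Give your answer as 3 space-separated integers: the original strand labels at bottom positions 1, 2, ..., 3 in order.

Answer: 1 2 3

Derivation:
Gen 1 (s2^-1): strand 2 crosses under strand 3. Perm now: [1 3 2]
Gen 2 (s1^-1): strand 1 crosses under strand 3. Perm now: [3 1 2]
Gen 3 (s2): strand 1 crosses over strand 2. Perm now: [3 2 1]
Gen 4 (s1^-1): strand 3 crosses under strand 2. Perm now: [2 3 1]
Gen 5 (s2^-1): strand 3 crosses under strand 1. Perm now: [2 1 3]
Gen 6 (s2^-1): strand 1 crosses under strand 3. Perm now: [2 3 1]
Gen 7 (s1): strand 2 crosses over strand 3. Perm now: [3 2 1]
Gen 8 (s1^-1): strand 3 crosses under strand 2. Perm now: [2 3 1]
Gen 9 (s2): strand 3 crosses over strand 1. Perm now: [2 1 3]
Gen 10 (s1): strand 2 crosses over strand 1. Perm now: [1 2 3]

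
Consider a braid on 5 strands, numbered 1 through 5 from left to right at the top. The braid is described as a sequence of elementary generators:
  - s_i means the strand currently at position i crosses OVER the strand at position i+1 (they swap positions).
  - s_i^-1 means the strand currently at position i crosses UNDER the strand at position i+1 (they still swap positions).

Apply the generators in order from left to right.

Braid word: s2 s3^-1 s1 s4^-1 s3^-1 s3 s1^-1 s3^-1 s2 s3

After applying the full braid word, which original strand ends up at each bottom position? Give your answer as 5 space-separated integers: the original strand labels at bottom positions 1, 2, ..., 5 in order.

Answer: 1 5 4 3 2

Derivation:
Gen 1 (s2): strand 2 crosses over strand 3. Perm now: [1 3 2 4 5]
Gen 2 (s3^-1): strand 2 crosses under strand 4. Perm now: [1 3 4 2 5]
Gen 3 (s1): strand 1 crosses over strand 3. Perm now: [3 1 4 2 5]
Gen 4 (s4^-1): strand 2 crosses under strand 5. Perm now: [3 1 4 5 2]
Gen 5 (s3^-1): strand 4 crosses under strand 5. Perm now: [3 1 5 4 2]
Gen 6 (s3): strand 5 crosses over strand 4. Perm now: [3 1 4 5 2]
Gen 7 (s1^-1): strand 3 crosses under strand 1. Perm now: [1 3 4 5 2]
Gen 8 (s3^-1): strand 4 crosses under strand 5. Perm now: [1 3 5 4 2]
Gen 9 (s2): strand 3 crosses over strand 5. Perm now: [1 5 3 4 2]
Gen 10 (s3): strand 3 crosses over strand 4. Perm now: [1 5 4 3 2]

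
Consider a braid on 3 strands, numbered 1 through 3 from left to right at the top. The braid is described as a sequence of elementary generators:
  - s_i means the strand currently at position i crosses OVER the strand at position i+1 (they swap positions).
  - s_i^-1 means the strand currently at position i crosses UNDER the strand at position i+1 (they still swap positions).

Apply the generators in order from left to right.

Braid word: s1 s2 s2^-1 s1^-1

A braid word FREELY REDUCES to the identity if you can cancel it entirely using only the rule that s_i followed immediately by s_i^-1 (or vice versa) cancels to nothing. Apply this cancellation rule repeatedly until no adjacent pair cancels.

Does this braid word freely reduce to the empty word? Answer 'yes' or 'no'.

Answer: yes

Derivation:
Gen 1 (s1): push. Stack: [s1]
Gen 2 (s2): push. Stack: [s1 s2]
Gen 3 (s2^-1): cancels prior s2. Stack: [s1]
Gen 4 (s1^-1): cancels prior s1. Stack: []
Reduced word: (empty)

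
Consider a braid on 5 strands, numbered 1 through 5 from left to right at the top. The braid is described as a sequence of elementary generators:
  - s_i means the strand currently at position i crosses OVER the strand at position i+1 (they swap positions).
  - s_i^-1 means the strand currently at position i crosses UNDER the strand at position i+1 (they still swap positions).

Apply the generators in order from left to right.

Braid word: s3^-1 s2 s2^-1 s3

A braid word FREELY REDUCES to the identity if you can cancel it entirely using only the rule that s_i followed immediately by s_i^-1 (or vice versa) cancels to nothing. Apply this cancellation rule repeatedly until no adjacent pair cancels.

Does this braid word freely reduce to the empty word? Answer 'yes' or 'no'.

Gen 1 (s3^-1): push. Stack: [s3^-1]
Gen 2 (s2): push. Stack: [s3^-1 s2]
Gen 3 (s2^-1): cancels prior s2. Stack: [s3^-1]
Gen 4 (s3): cancels prior s3^-1. Stack: []
Reduced word: (empty)

Answer: yes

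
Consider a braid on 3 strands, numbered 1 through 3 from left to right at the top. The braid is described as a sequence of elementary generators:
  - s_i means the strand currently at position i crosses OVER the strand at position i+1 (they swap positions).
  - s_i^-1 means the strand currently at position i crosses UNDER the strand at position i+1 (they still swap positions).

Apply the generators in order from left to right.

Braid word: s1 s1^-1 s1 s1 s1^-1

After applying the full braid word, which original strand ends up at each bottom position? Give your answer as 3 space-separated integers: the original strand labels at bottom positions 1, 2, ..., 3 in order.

Gen 1 (s1): strand 1 crosses over strand 2. Perm now: [2 1 3]
Gen 2 (s1^-1): strand 2 crosses under strand 1. Perm now: [1 2 3]
Gen 3 (s1): strand 1 crosses over strand 2. Perm now: [2 1 3]
Gen 4 (s1): strand 2 crosses over strand 1. Perm now: [1 2 3]
Gen 5 (s1^-1): strand 1 crosses under strand 2. Perm now: [2 1 3]

Answer: 2 1 3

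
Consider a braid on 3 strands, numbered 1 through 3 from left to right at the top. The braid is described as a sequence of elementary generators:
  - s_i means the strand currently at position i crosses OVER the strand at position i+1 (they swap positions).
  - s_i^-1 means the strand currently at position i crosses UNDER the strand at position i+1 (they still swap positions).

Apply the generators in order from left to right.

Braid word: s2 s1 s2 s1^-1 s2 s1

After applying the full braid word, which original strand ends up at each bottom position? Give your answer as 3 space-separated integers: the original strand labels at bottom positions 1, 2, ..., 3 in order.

Gen 1 (s2): strand 2 crosses over strand 3. Perm now: [1 3 2]
Gen 2 (s1): strand 1 crosses over strand 3. Perm now: [3 1 2]
Gen 3 (s2): strand 1 crosses over strand 2. Perm now: [3 2 1]
Gen 4 (s1^-1): strand 3 crosses under strand 2. Perm now: [2 3 1]
Gen 5 (s2): strand 3 crosses over strand 1. Perm now: [2 1 3]
Gen 6 (s1): strand 2 crosses over strand 1. Perm now: [1 2 3]

Answer: 1 2 3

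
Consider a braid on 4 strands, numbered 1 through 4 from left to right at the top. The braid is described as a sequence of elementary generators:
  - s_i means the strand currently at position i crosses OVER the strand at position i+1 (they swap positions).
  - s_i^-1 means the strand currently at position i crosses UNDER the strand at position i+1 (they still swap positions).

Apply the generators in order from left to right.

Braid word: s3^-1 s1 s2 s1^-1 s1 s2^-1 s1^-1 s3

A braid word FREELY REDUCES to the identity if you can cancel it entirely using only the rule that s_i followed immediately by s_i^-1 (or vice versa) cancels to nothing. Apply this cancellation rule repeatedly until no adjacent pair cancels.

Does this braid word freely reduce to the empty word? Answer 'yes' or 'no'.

Gen 1 (s3^-1): push. Stack: [s3^-1]
Gen 2 (s1): push. Stack: [s3^-1 s1]
Gen 3 (s2): push. Stack: [s3^-1 s1 s2]
Gen 4 (s1^-1): push. Stack: [s3^-1 s1 s2 s1^-1]
Gen 5 (s1): cancels prior s1^-1. Stack: [s3^-1 s1 s2]
Gen 6 (s2^-1): cancels prior s2. Stack: [s3^-1 s1]
Gen 7 (s1^-1): cancels prior s1. Stack: [s3^-1]
Gen 8 (s3): cancels prior s3^-1. Stack: []
Reduced word: (empty)

Answer: yes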